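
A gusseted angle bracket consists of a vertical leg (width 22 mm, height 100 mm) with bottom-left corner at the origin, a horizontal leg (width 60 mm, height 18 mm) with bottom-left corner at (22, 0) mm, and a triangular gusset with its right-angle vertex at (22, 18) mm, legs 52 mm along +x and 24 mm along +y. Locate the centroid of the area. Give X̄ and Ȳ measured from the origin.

vertical leg: A = 22 × 100 = 2200.00, centroid at (11.00, 50.00).
horizontal leg: A = 60 × 18 = 1080.00, centroid at (52.00, 9.00).
gusset: A = ½·52·24 = 624.00, centroid at (39.33, 26.00).
ΣA = 3904.00 mm², ΣAX̄ = 104904.00 mm³, ΣAȲ = 135944.00 mm³.
X̄ = 104904.00/3904.00 = 26.87 mm; Ȳ = 135944.00/3904.00 = 34.82 mm.

X̄ = 26.87 mm, Ȳ = 34.82 mm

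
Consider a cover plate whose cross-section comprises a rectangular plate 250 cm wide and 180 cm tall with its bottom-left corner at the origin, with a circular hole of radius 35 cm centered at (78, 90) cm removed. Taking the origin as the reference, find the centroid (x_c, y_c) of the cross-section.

Part | A | x̄ᵢ | ȳᵢ | A·x̄ᵢ | A·ȳᵢ
plate | 45000.00 | 125.00 | 90.00 | 5625000.00 | 4050000.00
hole | -3848.45 | 78.00 | 90.00 | -300179.18 | -346360.59
Σ | 41151.55 |  |  | 5324820.82 | 3703639.41
x_c = 5324820.82 / 41151.55 = 129.40 cm
y_c = 3703639.41 / 41151.55 = 90.00 cm

x_c = 129.40 cm, y_c = 90.00 cm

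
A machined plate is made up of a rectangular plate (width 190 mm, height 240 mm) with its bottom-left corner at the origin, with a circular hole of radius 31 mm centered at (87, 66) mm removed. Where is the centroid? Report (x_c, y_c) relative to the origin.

plate: A = 190 × 240 = 45600.00, centroid at (95.00, 120.00).
hole: A = −π·31² = -3019.07, centroid at (87.00, 66.00).
ΣA = 42580.93 mm², ΣAx_c = 4069340.86 mm³, ΣAy_c = 5272741.34 mm³.
x_c = 4069340.86/42580.93 = 95.57 mm; y_c = 5272741.34/42580.93 = 123.83 mm.

x_c = 95.57 mm, y_c = 123.83 mm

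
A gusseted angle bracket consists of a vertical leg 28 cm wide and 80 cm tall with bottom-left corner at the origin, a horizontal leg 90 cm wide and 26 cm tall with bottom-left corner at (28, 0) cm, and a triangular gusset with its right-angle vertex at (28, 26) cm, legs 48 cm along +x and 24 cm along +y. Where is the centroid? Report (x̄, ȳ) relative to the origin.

x̄ = 44.13 cm, ȳ = 27.08 cm

vertical leg: A = 28 × 80 = 2240.00, centroid at (14.00, 40.00).
horizontal leg: A = 90 × 26 = 2340.00, centroid at (73.00, 13.00).
gusset: A = ½·48·24 = 576.00, centroid at (44.00, 34.00).
ΣA = 5156.00 cm², ΣAx̄ = 227524.00 cm³, ΣAȳ = 139604.00 cm³.
x̄ = 227524.00/5156.00 = 44.13 cm; ȳ = 139604.00/5156.00 = 27.08 cm.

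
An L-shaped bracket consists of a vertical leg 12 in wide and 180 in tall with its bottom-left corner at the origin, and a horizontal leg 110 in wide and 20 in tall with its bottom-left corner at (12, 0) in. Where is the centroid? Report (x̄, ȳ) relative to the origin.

Part | A | x̄ᵢ | ȳᵢ | A·x̄ᵢ | A·ȳᵢ
vertical leg | 2160.00 | 6.00 | 90.00 | 12960.00 | 194400.00
horizontal leg | 2200.00 | 67.00 | 10.00 | 147400.00 | 22000.00
Σ | 4360.00 |  |  | 160360.00 | 216400.00
x̄ = 160360.00 / 4360.00 = 36.78 in
ȳ = 216400.00 / 4360.00 = 49.63 in

x̄ = 36.78 in, ȳ = 49.63 in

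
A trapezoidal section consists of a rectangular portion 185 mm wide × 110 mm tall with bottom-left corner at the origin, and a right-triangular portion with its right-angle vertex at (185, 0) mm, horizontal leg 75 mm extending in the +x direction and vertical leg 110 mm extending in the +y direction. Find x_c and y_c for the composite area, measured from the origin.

x_c = 112.30 mm, y_c = 51.91 mm

rectangular portion: A = 185 × 110 = 20350.00, centroid at (92.50, 55.00).
triangular portion: A = ½·75·110 = 4125.00, centroid at (210.00, 36.67).
ΣA = 24475.00 mm²
ΣAx_c = (20350.00)(92.50) + (4125.00)(210.00) = 2748625.00 mm³
ΣAy_c = (20350.00)(55.00) + (4125.00)(36.67) = 1270500.00 mm³
x_c = 2748625.00 / 24475.00 = 112.30 mm
y_c = 1270500.00 / 24475.00 = 51.91 mm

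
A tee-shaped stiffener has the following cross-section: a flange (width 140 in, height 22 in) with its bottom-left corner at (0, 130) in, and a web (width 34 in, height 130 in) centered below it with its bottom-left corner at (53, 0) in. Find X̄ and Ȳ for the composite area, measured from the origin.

Part | A | x̄ᵢ | ȳᵢ | A·x̄ᵢ | A·ȳᵢ
web | 4420.00 | 70.00 | 65.00 | 309400.00 | 287300.00
flange | 3080.00 | 70.00 | 141.00 | 215600.00 | 434280.00
Σ | 7500.00 |  |  | 525000.00 | 721580.00
X̄ = 525000.00 / 7500.00 = 70.00 in
Ȳ = 721580.00 / 7500.00 = 96.21 in

X̄ = 70.00 in, Ȳ = 96.21 in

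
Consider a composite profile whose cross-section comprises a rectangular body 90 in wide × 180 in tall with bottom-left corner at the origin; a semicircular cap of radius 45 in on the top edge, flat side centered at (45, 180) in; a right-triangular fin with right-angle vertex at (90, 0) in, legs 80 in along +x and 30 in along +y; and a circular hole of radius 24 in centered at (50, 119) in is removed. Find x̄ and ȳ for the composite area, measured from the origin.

Part | A | x̄ᵢ | ȳᵢ | A·x̄ᵢ | A·ȳᵢ
rectangular body | 16200.00 | 45.00 | 90.00 | 729000.00 | 1458000.00
semicircular top | 3180.86 | 45.00 | 199.10 | 143138.82 | 633305.26
triangular fin | 1200.00 | 116.67 | 10.00 | 140000.00 | 12000.00
hole | -1809.56 | 50.00 | 119.00 | -90477.87 | -215337.33
Σ | 18771.31 |  |  | 921660.95 | 1887967.93
x̄ = 921660.95 / 18771.31 = 49.10 in
ȳ = 1887967.93 / 18771.31 = 100.58 in

x̄ = 49.10 in, ȳ = 100.58 in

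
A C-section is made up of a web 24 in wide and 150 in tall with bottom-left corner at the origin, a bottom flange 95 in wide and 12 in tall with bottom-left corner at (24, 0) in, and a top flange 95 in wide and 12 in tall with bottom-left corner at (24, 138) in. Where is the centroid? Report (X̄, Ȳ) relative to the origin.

web: A = 24 × 150 = 3600.00, centroid at (12.00, 75.00).
bottom flange: A = 95 × 12 = 1140.00, centroid at (71.50, 6.00).
top flange: A = 95 × 12 = 1140.00, centroid at (71.50, 144.00).
ΣA = 5880.00 in²
ΣAX̄ = (3600.00)(12.00) + (1140.00)(71.50) + (1140.00)(71.50) = 206220.00 in³
ΣAȲ = (3600.00)(75.00) + (1140.00)(6.00) + (1140.00)(144.00) = 441000.00 in³
X̄ = 206220.00 / 5880.00 = 35.07 in
Ȳ = 441000.00 / 5880.00 = 75.00 in

X̄ = 35.07 in, Ȳ = 75.00 in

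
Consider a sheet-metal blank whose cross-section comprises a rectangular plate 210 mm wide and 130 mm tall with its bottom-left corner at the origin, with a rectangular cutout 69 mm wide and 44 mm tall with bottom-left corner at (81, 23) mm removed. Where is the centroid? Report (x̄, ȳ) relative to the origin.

x̄ = 103.69 mm, ȳ = 67.50 mm

plate: A = 210 × 130 = 27300.00, centroid at (105.00, 65.00).
hole: A = −(69 × 44) = -3036.00, centroid at (115.50, 45.00).
ΣA = 24264.00 mm²
ΣAx̄ = (27300.00)(105.00) + (-3036.00)(115.50) = 2515842.00 mm³
ΣAȳ = (27300.00)(65.00) + (-3036.00)(45.00) = 1637880.00 mm³
x̄ = 2515842.00 / 24264.00 = 103.69 mm
ȳ = 1637880.00 / 24264.00 = 67.50 mm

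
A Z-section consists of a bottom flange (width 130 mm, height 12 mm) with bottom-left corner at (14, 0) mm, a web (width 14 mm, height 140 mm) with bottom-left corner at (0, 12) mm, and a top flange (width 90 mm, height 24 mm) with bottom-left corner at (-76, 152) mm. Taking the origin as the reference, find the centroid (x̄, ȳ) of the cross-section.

bottom flange: A = 130 × 12 = 1560.00, centroid at (79.00, 6.00).
web: A = 14 × 140 = 1960.00, centroid at (7.00, 82.00).
top flange: A = 90 × 24 = 2160.00, centroid at (-31.00, 164.00).
ΣA = 5680.00 mm², ΣAx̄ = 70000.00 mm³, ΣAȳ = 524320.00 mm³.
x̄ = 70000.00/5680.00 = 12.32 mm; ȳ = 524320.00/5680.00 = 92.31 mm.

x̄ = 12.32 mm, ȳ = 92.31 mm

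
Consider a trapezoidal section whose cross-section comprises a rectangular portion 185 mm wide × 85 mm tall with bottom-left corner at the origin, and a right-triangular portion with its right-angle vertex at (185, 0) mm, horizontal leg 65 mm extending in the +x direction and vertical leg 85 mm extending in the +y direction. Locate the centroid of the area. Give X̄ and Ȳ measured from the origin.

rectangular portion: A = 185 × 85 = 15725.00, centroid at (92.50, 42.50).
triangular portion: A = ½·65·85 = 2762.50, centroid at (206.67, 28.33).
ΣA = 18487.50 mm², ΣAX̄ = 2025479.17 mm³, ΣAȲ = 746583.33 mm³.
X̄ = 2025479.17/18487.50 = 109.56 mm; Ȳ = 746583.33/18487.50 = 40.38 mm.

X̄ = 109.56 mm, Ȳ = 40.38 mm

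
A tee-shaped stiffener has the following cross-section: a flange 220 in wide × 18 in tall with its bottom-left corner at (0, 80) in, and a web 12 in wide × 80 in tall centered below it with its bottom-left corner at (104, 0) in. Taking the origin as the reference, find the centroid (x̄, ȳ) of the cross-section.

x̄ = 110.00 in, ȳ = 79.44 in

web: A = 12 × 80 = 960.00, centroid at (110.00, 40.00).
flange: A = 220 × 18 = 3960.00, centroid at (110.00, 89.00).
ΣA = 4920.00 in²
ΣAx̄ = (960.00)(110.00) + (3960.00)(110.00) = 541200.00 in³
ΣAȳ = (960.00)(40.00) + (3960.00)(89.00) = 390840.00 in³
x̄ = 541200.00 / 4920.00 = 110.00 in
ȳ = 390840.00 / 4920.00 = 79.44 in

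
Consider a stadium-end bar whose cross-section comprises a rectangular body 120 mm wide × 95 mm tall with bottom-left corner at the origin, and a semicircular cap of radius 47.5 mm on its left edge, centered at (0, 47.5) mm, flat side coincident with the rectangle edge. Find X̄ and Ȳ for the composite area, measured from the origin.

rectangular body: A = 120 × 95 = 11400.00, centroid at (60.00, 47.50).
semicircular end: A = ½π·47.5² = 3544.11, centroid at (-20.16, 47.50).
ΣA = 14944.11 mm², ΣAX̄ = 612552.08 mm³, ΣAȲ = 709845.19 mm³.
X̄ = 612552.08/14944.11 = 40.99 mm; Ȳ = 709845.19/14944.11 = 47.50 mm.

X̄ = 40.99 mm, Ȳ = 47.50 mm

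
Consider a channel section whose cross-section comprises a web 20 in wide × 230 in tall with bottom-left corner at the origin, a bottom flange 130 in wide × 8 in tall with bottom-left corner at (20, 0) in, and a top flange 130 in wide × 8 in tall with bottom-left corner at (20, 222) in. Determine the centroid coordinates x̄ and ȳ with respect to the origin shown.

web: A = 20 × 230 = 4600.00, centroid at (10.00, 115.00).
bottom flange: A = 130 × 8 = 1040.00, centroid at (85.00, 4.00).
top flange: A = 130 × 8 = 1040.00, centroid at (85.00, 226.00).
ΣA = 6680.00 in², ΣAx̄ = 222800.00 in³, ΣAȳ = 768200.00 in³.
x̄ = 222800.00/6680.00 = 33.35 in; ȳ = 768200.00/6680.00 = 115.00 in.

x̄ = 33.35 in, ȳ = 115.00 in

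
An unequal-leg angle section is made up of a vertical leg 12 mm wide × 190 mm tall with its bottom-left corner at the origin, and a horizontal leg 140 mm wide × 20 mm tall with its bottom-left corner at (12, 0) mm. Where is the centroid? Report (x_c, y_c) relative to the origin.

Part | A | x̄ᵢ | ȳᵢ | A·x̄ᵢ | A·ȳᵢ
vertical leg | 2280.00 | 6.00 | 95.00 | 13680.00 | 216600.00
horizontal leg | 2800.00 | 82.00 | 10.00 | 229600.00 | 28000.00
Σ | 5080.00 |  |  | 243280.00 | 244600.00
x_c = 243280.00 / 5080.00 = 47.89 mm
y_c = 244600.00 / 5080.00 = 48.15 mm

x_c = 47.89 mm, y_c = 48.15 mm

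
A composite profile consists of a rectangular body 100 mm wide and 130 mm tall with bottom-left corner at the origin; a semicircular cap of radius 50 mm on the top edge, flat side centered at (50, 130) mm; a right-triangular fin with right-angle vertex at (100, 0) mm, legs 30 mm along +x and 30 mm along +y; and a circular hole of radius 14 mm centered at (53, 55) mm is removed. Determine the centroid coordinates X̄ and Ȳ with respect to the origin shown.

Part | A | x̄ᵢ | ȳᵢ | A·x̄ᵢ | A·ȳᵢ
rectangular body | 13000.00 | 50.00 | 65.00 | 650000.00 | 845000.00
semicircular top | 3926.99 | 50.00 | 151.22 | 196349.54 | 593842.14
triangular fin | 450.00 | 110.00 | 10.00 | 49500.00 | 4500.00
hole | -615.75 | 53.00 | 55.00 | -32634.86 | -33866.37
Σ | 16761.24 |  |  | 863214.68 | 1409475.77
X̄ = 863214.68 / 16761.24 = 51.50 mm
Ȳ = 1409475.77 / 16761.24 = 84.09 mm

X̄ = 51.50 mm, Ȳ = 84.09 mm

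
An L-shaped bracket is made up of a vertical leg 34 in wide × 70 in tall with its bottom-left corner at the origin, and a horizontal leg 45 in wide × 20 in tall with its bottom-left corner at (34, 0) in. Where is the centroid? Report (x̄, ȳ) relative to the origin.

x̄ = 27.84 in, ȳ = 28.14 in

Part | A | x̄ᵢ | ȳᵢ | A·x̄ᵢ | A·ȳᵢ
vertical leg | 2380.00 | 17.00 | 35.00 | 40460.00 | 83300.00
horizontal leg | 900.00 | 56.50 | 10.00 | 50850.00 | 9000.00
Σ | 3280.00 |  |  | 91310.00 | 92300.00
x̄ = 91310.00 / 3280.00 = 27.84 in
ȳ = 92300.00 / 3280.00 = 28.14 in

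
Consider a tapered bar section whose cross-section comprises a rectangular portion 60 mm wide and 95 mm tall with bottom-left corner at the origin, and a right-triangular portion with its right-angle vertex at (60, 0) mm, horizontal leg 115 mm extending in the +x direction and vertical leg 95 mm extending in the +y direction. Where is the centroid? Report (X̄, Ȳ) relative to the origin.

Part | A | x̄ᵢ | ȳᵢ | A·x̄ᵢ | A·ȳᵢ
rectangular portion | 5700.00 | 30.00 | 47.50 | 171000.00 | 270750.00
triangular portion | 5462.50 | 98.33 | 31.67 | 537145.83 | 172979.17
Σ | 11162.50 |  |  | 708145.83 | 443729.17
X̄ = 708145.83 / 11162.50 = 63.44 mm
Ȳ = 443729.17 / 11162.50 = 39.75 mm

X̄ = 63.44 mm, Ȳ = 39.75 mm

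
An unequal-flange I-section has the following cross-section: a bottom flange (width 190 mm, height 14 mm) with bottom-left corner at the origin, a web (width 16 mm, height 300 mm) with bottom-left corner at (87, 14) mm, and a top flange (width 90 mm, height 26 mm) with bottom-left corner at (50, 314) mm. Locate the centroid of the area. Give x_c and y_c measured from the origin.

x_c = 95.00 mm, y_c = 160.31 mm

bottom flange: A = 190 × 14 = 2660.00, centroid at (95.00, 7.00).
web: A = 16 × 300 = 4800.00, centroid at (95.00, 164.00).
top flange: A = 90 × 26 = 2340.00, centroid at (95.00, 327.00).
ΣA = 9800.00 mm²
ΣAx_c = (2660.00)(95.00) + (4800.00)(95.00) + (2340.00)(95.00) = 931000.00 mm³
ΣAy_c = (2660.00)(7.00) + (4800.00)(164.00) + (2340.00)(327.00) = 1571000.00 mm³
x_c = 931000.00 / 9800.00 = 95.00 mm
y_c = 1571000.00 / 9800.00 = 160.31 mm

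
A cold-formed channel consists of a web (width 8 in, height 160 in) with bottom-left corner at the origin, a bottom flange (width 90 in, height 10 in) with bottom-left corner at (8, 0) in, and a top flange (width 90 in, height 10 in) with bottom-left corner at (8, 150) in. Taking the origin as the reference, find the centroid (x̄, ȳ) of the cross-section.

Part | A | x̄ᵢ | ȳᵢ | A·x̄ᵢ | A·ȳᵢ
web | 1280.00 | 4.00 | 80.00 | 5120.00 | 102400.00
bottom flange | 900.00 | 53.00 | 5.00 | 47700.00 | 4500.00
top flange | 900.00 | 53.00 | 155.00 | 47700.00 | 139500.00
Σ | 3080.00 |  |  | 100520.00 | 246400.00
x̄ = 100520.00 / 3080.00 = 32.64 in
ȳ = 246400.00 / 3080.00 = 80.00 in

x̄ = 32.64 in, ȳ = 80.00 in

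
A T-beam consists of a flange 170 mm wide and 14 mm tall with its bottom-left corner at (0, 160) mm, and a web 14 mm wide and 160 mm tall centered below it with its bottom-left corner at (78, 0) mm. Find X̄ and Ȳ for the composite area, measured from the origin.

web: A = 14 × 160 = 2240.00, centroid at (85.00, 80.00).
flange: A = 170 × 14 = 2380.00, centroid at (85.00, 167.00).
ΣA = 4620.00 mm²
ΣAX̄ = (2240.00)(85.00) + (2380.00)(85.00) = 392700.00 mm³
ΣAȲ = (2240.00)(80.00) + (2380.00)(167.00) = 576660.00 mm³
X̄ = 392700.00 / 4620.00 = 85.00 mm
Ȳ = 576660.00 / 4620.00 = 124.82 mm

X̄ = 85.00 mm, Ȳ = 124.82 mm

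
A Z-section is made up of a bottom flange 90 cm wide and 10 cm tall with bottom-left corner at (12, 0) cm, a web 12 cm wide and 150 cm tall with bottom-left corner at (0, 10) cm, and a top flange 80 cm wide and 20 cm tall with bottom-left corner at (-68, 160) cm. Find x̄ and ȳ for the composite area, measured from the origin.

bottom flange: A = 90 × 10 = 900.00, centroid at (57.00, 5.00).
web: A = 12 × 150 = 1800.00, centroid at (6.00, 85.00).
top flange: A = 80 × 20 = 1600.00, centroid at (-28.00, 170.00).
ΣA = 4300.00 cm², ΣAx̄ = 17300.00 cm³, ΣAȳ = 429500.00 cm³.
x̄ = 17300.00/4300.00 = 4.02 cm; ȳ = 429500.00/4300.00 = 99.88 cm.

x̄ = 4.02 cm, ȳ = 99.88 cm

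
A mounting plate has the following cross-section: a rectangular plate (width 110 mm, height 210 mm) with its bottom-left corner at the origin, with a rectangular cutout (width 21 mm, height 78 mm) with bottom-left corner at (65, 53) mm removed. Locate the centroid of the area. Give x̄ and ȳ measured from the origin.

plate: A = 110 × 210 = 23100.00, centroid at (55.00, 105.00).
hole: A = −(21 × 78) = -1638.00, centroid at (75.50, 92.00).
ΣA = 21462.00 mm²
ΣAx̄ = (23100.00)(55.00) + (-1638.00)(75.50) = 1146831.00 mm³
ΣAȳ = (23100.00)(105.00) + (-1638.00)(92.00) = 2274804.00 mm³
x̄ = 1146831.00 / 21462.00 = 53.44 mm
ȳ = 2274804.00 / 21462.00 = 105.99 mm

x̄ = 53.44 mm, ȳ = 105.99 mm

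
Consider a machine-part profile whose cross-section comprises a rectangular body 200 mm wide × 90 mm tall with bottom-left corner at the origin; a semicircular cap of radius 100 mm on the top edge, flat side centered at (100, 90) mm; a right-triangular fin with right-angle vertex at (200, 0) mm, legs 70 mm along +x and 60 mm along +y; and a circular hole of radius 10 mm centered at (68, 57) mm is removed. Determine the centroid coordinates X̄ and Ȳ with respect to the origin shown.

X̄ = 107.58 mm, Ȳ = 82.11 mm

rectangular body: A = 200 × 90 = 18000.00, centroid at (100.00, 45.00).
semicircular top: A = ½π·100² = 15707.96, centroid at (100.00, 132.44).
triangular fin: A = ½·70·60 = 2100.00, centroid at (223.33, 20.00).
hole: A = −π·10² = -314.16, centroid at (68.00, 57.00).
ΣA = 35493.80 mm²
ΣAX̄ = (18000.00)(100.00) + (15707.96)(100.00) + (2100.00)(223.33) + (-314.16)(68.00) = 3818433.50 mm³
ΣAȲ = (18000.00)(45.00) + (15707.96)(132.44) + (2100.00)(20.00) + (-314.16)(57.00) = 2914476.28 mm³
X̄ = 3818433.50 / 35493.80 = 107.58 mm
Ȳ = 2914476.28 / 35493.80 = 82.11 mm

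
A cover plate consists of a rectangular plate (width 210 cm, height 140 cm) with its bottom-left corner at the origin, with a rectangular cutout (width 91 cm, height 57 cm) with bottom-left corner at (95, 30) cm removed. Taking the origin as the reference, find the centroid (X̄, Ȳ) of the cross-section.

Part | A | x̄ᵢ | ȳᵢ | A·x̄ᵢ | A·ȳᵢ
plate | 29400.00 | 105.00 | 70.00 | 3087000.00 | 2058000.00
hole | -5187.00 | 140.50 | 58.50 | -728773.50 | -303439.50
Σ | 24213.00 |  |  | 2358226.50 | 1754560.50
X̄ = 2358226.50 / 24213.00 = 97.40 cm
Ȳ = 1754560.50 / 24213.00 = 72.46 cm

X̄ = 97.40 cm, Ȳ = 72.46 cm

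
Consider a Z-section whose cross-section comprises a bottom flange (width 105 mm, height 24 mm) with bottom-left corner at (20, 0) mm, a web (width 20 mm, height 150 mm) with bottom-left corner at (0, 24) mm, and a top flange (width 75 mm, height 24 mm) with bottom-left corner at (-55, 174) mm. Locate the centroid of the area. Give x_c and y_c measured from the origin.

Part | A | x̄ᵢ | ȳᵢ | A·x̄ᵢ | A·ȳᵢ
bottom flange | 2520.00 | 72.50 | 12.00 | 182700.00 | 30240.00
web | 3000.00 | 10.00 | 99.00 | 30000.00 | 297000.00
top flange | 1800.00 | -17.50 | 186.00 | -31500.00 | 334800.00
Σ | 7320.00 |  |  | 181200.00 | 662040.00
x_c = 181200.00 / 7320.00 = 24.75 mm
y_c = 662040.00 / 7320.00 = 90.44 mm

x_c = 24.75 mm, y_c = 90.44 mm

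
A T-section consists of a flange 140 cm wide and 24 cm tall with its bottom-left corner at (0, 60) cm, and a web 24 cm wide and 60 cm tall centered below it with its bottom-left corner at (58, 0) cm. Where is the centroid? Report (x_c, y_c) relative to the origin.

web: A = 24 × 60 = 1440.00, centroid at (70.00, 30.00).
flange: A = 140 × 24 = 3360.00, centroid at (70.00, 72.00).
ΣA = 4800.00 cm²
ΣAx_c = (1440.00)(70.00) + (3360.00)(70.00) = 336000.00 cm³
ΣAy_c = (1440.00)(30.00) + (3360.00)(72.00) = 285120.00 cm³
x_c = 336000.00 / 4800.00 = 70.00 cm
y_c = 285120.00 / 4800.00 = 59.40 cm

x_c = 70.00 cm, y_c = 59.40 cm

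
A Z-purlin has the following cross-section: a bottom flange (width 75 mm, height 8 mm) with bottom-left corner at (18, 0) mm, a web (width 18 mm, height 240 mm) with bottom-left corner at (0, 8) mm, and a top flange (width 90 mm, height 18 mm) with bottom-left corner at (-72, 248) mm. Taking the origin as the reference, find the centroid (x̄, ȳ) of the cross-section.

x̄ = 4.35 mm, ȳ = 148.58 mm

bottom flange: A = 75 × 8 = 600.00, centroid at (55.50, 4.00).
web: A = 18 × 240 = 4320.00, centroid at (9.00, 128.00).
top flange: A = 90 × 18 = 1620.00, centroid at (-27.00, 257.00).
ΣA = 6540.00 mm², ΣAx̄ = 28440.00 mm³, ΣAȳ = 971700.00 mm³.
x̄ = 28440.00/6540.00 = 4.35 mm; ȳ = 971700.00/6540.00 = 148.58 mm.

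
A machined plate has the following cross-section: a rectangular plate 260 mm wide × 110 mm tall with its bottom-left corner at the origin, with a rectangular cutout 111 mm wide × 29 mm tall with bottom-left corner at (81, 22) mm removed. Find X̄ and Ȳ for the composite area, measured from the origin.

plate: A = 260 × 110 = 28600.00, centroid at (130.00, 55.00).
hole: A = −(111 × 29) = -3219.00, centroid at (136.50, 36.50).
ΣA = 25381.00 mm², ΣAX̄ = 3278606.50 mm³, ΣAȲ = 1455506.50 mm³.
X̄ = 3278606.50/25381.00 = 129.18 mm; Ȳ = 1455506.50/25381.00 = 57.35 mm.

X̄ = 129.18 mm, Ȳ = 57.35 mm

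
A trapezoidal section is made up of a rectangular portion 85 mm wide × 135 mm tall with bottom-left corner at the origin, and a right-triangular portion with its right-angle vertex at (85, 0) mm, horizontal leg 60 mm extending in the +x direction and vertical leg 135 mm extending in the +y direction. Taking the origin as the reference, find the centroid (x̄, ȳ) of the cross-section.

rectangular portion: A = 85 × 135 = 11475.00, centroid at (42.50, 67.50).
triangular portion: A = ½·60·135 = 4050.00, centroid at (105.00, 45.00).
ΣA = 15525.00 mm²
ΣAx̄ = (11475.00)(42.50) + (4050.00)(105.00) = 912937.50 mm³
ΣAȳ = (11475.00)(67.50) + (4050.00)(45.00) = 956812.50 mm³
x̄ = 912937.50 / 15525.00 = 58.80 mm
ȳ = 956812.50 / 15525.00 = 61.63 mm

x̄ = 58.80 mm, ȳ = 61.63 mm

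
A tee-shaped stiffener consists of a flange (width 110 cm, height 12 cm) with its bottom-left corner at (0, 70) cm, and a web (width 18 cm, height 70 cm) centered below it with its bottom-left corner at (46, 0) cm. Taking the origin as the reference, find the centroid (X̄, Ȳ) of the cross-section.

X̄ = 55.00 cm, Ȳ = 55.98 cm

web: A = 18 × 70 = 1260.00, centroid at (55.00, 35.00).
flange: A = 110 × 12 = 1320.00, centroid at (55.00, 76.00).
ΣA = 2580.00 cm²
ΣAX̄ = (1260.00)(55.00) + (1320.00)(55.00) = 141900.00 cm³
ΣAȲ = (1260.00)(35.00) + (1320.00)(76.00) = 144420.00 cm³
X̄ = 141900.00 / 2580.00 = 55.00 cm
Ȳ = 144420.00 / 2580.00 = 55.98 cm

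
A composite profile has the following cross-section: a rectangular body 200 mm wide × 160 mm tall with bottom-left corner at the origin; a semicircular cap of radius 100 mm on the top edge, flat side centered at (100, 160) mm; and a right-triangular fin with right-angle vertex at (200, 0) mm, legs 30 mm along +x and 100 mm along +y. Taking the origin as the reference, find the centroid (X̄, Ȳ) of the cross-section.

X̄ = 103.35 mm, Ȳ = 117.66 mm

rectangular body: A = 200 × 160 = 32000.00, centroid at (100.00, 80.00).
semicircular top: A = ½π·100² = 15707.96, centroid at (100.00, 202.44).
triangular fin: A = ½·30·100 = 1500.00, centroid at (210.00, 33.33).
ΣA = 49207.96 mm²
ΣAX̄ = (32000.00)(100.00) + (15707.96)(100.00) + (1500.00)(210.00) = 5085796.33 mm³
ΣAȲ = (32000.00)(80.00) + (15707.96)(202.44) + (1500.00)(33.33) = 5789940.79 mm³
X̄ = 5085796.33 / 49207.96 = 103.35 mm
Ȳ = 5789940.79 / 49207.96 = 117.66 mm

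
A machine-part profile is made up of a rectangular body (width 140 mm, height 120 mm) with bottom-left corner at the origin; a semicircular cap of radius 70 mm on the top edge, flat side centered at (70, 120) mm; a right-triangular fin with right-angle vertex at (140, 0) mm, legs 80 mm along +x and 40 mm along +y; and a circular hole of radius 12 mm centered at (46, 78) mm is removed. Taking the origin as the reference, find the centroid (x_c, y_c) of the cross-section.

x_c = 76.45 mm, y_c = 83.70 mm

rectangular body: A = 140 × 120 = 16800.00, centroid at (70.00, 60.00).
semicircular top: A = ½π·70² = 7696.90, centroid at (70.00, 149.71).
triangular fin: A = ½·80·40 = 1600.00, centroid at (166.67, 13.33).
hole: A = −π·12² = -452.39, centroid at (46.00, 78.00).
ΣA = 25644.51 mm², ΣAx_c = 1960639.90 mm³, ΣAy_c = 2146341.87 mm³.
x_c = 1960639.90/25644.51 = 76.45 mm; y_c = 2146341.87/25644.51 = 83.70 mm.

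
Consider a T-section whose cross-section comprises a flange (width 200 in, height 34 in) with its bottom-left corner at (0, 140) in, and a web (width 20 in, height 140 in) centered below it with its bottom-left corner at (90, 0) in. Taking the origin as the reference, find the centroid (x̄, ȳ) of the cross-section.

web: A = 20 × 140 = 2800.00, centroid at (100.00, 70.00).
flange: A = 200 × 34 = 6800.00, centroid at (100.00, 157.00).
ΣA = 9600.00 in², ΣAx̄ = 960000.00 in³, ΣAȳ = 1263600.00 in³.
x̄ = 960000.00/9600.00 = 100.00 in; ȳ = 1263600.00/9600.00 = 131.62 in.

x̄ = 100.00 in, ȳ = 131.62 in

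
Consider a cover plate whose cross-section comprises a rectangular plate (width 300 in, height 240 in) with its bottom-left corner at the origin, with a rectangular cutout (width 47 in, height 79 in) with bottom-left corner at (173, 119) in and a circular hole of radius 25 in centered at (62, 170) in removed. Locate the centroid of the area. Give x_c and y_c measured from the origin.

plate: A = 300 × 240 = 72000.00, centroid at (150.00, 120.00).
hole 1: A = −(47 × 79) = -3713.00, centroid at (196.50, 158.50).
hole 2: A = −π·25² = -1963.50, centroid at (62.00, 170.00).
ΣA = 66323.50 in², ΣAx_c = 9948658.78 in³, ΣAy_c = 7717695.28 in³.
x_c = 9948658.78/66323.50 = 150.00 in; y_c = 7717695.28/66323.50 = 116.36 in.

x_c = 150.00 in, y_c = 116.36 in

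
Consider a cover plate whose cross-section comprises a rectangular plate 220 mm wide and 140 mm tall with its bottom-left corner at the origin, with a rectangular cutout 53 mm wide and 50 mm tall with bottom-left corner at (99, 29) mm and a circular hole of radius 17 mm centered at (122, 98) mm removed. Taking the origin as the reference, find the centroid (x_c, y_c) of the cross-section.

x_c = 108.09 mm, y_c = 70.62 mm

Part | A | x̄ᵢ | ȳᵢ | A·x̄ᵢ | A·ȳᵢ
plate | 30800.00 | 110.00 | 70.00 | 3388000.00 | 2156000.00
hole 1 | -2650.00 | 125.50 | 54.00 | -332575.00 | -143100.00
hole 2 | -907.92 | 122.00 | 98.00 | -110766.27 | -88976.19
Σ | 27242.08 |  |  | 2944658.73 | 1923923.81
x_c = 2944658.73 / 27242.08 = 108.09 mm
y_c = 1923923.81 / 27242.08 = 70.62 mm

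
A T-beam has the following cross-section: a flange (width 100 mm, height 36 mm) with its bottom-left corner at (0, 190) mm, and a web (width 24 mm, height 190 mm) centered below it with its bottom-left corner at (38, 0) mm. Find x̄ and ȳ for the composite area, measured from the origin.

x̄ = 50.00 mm, ȳ = 144.85 mm

web: A = 24 × 190 = 4560.00, centroid at (50.00, 95.00).
flange: A = 100 × 36 = 3600.00, centroid at (50.00, 208.00).
ΣA = 8160.00 mm², ΣAx̄ = 408000.00 mm³, ΣAȳ = 1182000.00 mm³.
x̄ = 408000.00/8160.00 = 50.00 mm; ȳ = 1182000.00/8160.00 = 144.85 mm.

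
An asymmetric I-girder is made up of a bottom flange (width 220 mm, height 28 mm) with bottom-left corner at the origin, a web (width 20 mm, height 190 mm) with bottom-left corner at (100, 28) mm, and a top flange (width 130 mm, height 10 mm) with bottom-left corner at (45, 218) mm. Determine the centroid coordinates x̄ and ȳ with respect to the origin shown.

x̄ = 110.00 mm, ȳ = 74.91 mm

bottom flange: A = 220 × 28 = 6160.00, centroid at (110.00, 14.00).
web: A = 20 × 190 = 3800.00, centroid at (110.00, 123.00).
top flange: A = 130 × 10 = 1300.00, centroid at (110.00, 223.00).
ΣA = 11260.00 mm²
ΣAx̄ = (6160.00)(110.00) + (3800.00)(110.00) + (1300.00)(110.00) = 1238600.00 mm³
ΣAȳ = (6160.00)(14.00) + (3800.00)(123.00) + (1300.00)(223.00) = 843540.00 mm³
x̄ = 1238600.00 / 11260.00 = 110.00 mm
ȳ = 843540.00 / 11260.00 = 74.91 mm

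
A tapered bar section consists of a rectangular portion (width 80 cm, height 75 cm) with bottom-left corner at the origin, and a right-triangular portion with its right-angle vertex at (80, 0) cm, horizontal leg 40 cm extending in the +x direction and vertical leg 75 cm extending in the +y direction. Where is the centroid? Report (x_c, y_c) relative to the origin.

rectangular portion: A = 80 × 75 = 6000.00, centroid at (40.00, 37.50).
triangular portion: A = ½·40·75 = 1500.00, centroid at (93.33, 25.00).
ΣA = 7500.00 cm², ΣAx_c = 380000.00 cm³, ΣAy_c = 262500.00 cm³.
x_c = 380000.00/7500.00 = 50.67 cm; y_c = 262500.00/7500.00 = 35.00 cm.

x_c = 50.67 cm, y_c = 35.00 cm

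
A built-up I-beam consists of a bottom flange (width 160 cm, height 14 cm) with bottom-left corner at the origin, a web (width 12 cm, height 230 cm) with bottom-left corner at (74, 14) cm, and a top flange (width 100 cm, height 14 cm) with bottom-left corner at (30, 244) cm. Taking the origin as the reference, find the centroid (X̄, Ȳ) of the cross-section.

bottom flange: A = 160 × 14 = 2240.00, centroid at (80.00, 7.00).
web: A = 12 × 230 = 2760.00, centroid at (80.00, 129.00).
top flange: A = 100 × 14 = 1400.00, centroid at (80.00, 251.00).
ΣA = 6400.00 cm², ΣAX̄ = 512000.00 cm³, ΣAȲ = 723120.00 cm³.
X̄ = 512000.00/6400.00 = 80.00 cm; Ȳ = 723120.00/6400.00 = 112.99 cm.

X̄ = 80.00 cm, Ȳ = 112.99 cm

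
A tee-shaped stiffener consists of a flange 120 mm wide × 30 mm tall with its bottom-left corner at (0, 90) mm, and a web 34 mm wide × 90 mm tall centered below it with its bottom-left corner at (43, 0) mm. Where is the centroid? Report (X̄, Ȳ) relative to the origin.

Part | A | x̄ᵢ | ȳᵢ | A·x̄ᵢ | A·ȳᵢ
web | 3060.00 | 60.00 | 45.00 | 183600.00 | 137700.00
flange | 3600.00 | 60.00 | 105.00 | 216000.00 | 378000.00
Σ | 6660.00 |  |  | 399600.00 | 515700.00
X̄ = 399600.00 / 6660.00 = 60.00 mm
Ȳ = 515700.00 / 6660.00 = 77.43 mm

X̄ = 60.00 mm, Ȳ = 77.43 mm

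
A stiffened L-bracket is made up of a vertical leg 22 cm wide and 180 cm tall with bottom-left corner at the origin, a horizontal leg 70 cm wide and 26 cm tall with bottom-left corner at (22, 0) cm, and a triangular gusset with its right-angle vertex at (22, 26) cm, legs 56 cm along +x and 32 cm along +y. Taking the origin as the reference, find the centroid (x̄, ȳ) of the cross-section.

x̄ = 27.52 cm, ȳ = 61.85 cm

vertical leg: A = 22 × 180 = 3960.00, centroid at (11.00, 90.00).
horizontal leg: A = 70 × 26 = 1820.00, centroid at (57.00, 13.00).
gusset: A = ½·56·32 = 896.00, centroid at (40.67, 36.67).
ΣA = 6676.00 cm², ΣAx̄ = 183737.33 cm³, ΣAȳ = 412913.33 cm³.
x̄ = 183737.33/6676.00 = 27.52 cm; ȳ = 412913.33/6676.00 = 61.85 cm.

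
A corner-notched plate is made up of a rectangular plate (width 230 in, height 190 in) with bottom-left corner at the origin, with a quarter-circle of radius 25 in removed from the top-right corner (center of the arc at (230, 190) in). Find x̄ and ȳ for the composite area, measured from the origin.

x̄ = 113.81 in, ȳ = 94.04 in

plate: A = 230 × 190 = 43700.00, centroid at (115.00, 95.00).
removed quarter-circle: A = −¼π·25² = -490.87, centroid at (219.39, 179.39).
ΣA = 43209.13 in², ΣAx̄ = 4917807.35 in³, ΣAȳ = 4063442.30 in³.
x̄ = 4917807.35/43209.13 = 113.81 in; ȳ = 4063442.30/43209.13 = 94.04 in.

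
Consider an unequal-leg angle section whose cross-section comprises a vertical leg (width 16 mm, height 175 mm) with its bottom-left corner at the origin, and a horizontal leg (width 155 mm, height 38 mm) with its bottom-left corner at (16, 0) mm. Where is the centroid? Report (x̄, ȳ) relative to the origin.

x̄ = 65.95 mm, ȳ = 41.07 mm

vertical leg: A = 16 × 175 = 2800.00, centroid at (8.00, 87.50).
horizontal leg: A = 155 × 38 = 5890.00, centroid at (93.50, 19.00).
ΣA = 8690.00 mm²
ΣAx̄ = (2800.00)(8.00) + (5890.00)(93.50) = 573115.00 mm³
ΣAȳ = (2800.00)(87.50) + (5890.00)(19.00) = 356910.00 mm³
x̄ = 573115.00 / 8690.00 = 65.95 mm
ȳ = 356910.00 / 8690.00 = 41.07 mm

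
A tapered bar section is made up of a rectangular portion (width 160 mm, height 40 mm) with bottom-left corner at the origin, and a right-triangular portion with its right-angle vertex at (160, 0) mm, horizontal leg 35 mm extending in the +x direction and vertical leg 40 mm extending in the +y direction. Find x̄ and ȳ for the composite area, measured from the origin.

x̄ = 89.04 mm, ȳ = 19.34 mm

Part | A | x̄ᵢ | ȳᵢ | A·x̄ᵢ | A·ȳᵢ
rectangular portion | 6400.00 | 80.00 | 20.00 | 512000.00 | 128000.00
triangular portion | 700.00 | 171.67 | 13.33 | 120166.67 | 9333.33
Σ | 7100.00 |  |  | 632166.67 | 137333.33
x̄ = 632166.67 / 7100.00 = 89.04 mm
ȳ = 137333.33 / 7100.00 = 19.34 mm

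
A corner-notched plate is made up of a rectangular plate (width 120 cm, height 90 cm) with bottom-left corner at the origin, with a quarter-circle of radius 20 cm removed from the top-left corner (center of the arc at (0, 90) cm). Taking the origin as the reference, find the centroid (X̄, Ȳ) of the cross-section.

X̄ = 61.54 cm, Ȳ = 43.91 cm

Part | A | x̄ᵢ | ȳᵢ | A·x̄ᵢ | A·ȳᵢ
plate | 10800.00 | 60.00 | 45.00 | 648000.00 | 486000.00
removed quarter-circle | -314.16 | 8.49 | 81.51 | -2666.67 | -25607.67
Σ | 10485.84 |  |  | 645333.33 | 460392.33
X̄ = 645333.33 / 10485.84 = 61.54 cm
Ȳ = 460392.33 / 10485.84 = 43.91 cm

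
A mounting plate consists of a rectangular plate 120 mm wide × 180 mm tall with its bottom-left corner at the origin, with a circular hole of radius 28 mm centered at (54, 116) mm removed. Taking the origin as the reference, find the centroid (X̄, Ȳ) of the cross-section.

plate: A = 120 × 180 = 21600.00, centroid at (60.00, 90.00).
hole: A = −π·28² = -2463.01, centroid at (54.00, 116.00).
ΣA = 19136.99 mm², ΣAX̄ = 1162997.53 mm³, ΣAȲ = 1658291.00 mm³.
X̄ = 1162997.53/19136.99 = 60.77 mm; Ȳ = 1658291.00/19136.99 = 86.65 mm.

X̄ = 60.77 mm, Ȳ = 86.65 mm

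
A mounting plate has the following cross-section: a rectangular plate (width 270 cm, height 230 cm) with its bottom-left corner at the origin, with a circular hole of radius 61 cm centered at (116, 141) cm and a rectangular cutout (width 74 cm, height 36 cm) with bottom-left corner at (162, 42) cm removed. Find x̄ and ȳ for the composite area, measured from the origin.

x̄ = 136.08 cm, ȳ = 111.70 cm

plate: A = 270 × 230 = 62100.00, centroid at (135.00, 115.00).
hole 1: A = −π·61² = -11689.87, centroid at (116.00, 141.00).
hole 2: A = −(74 × 36) = -2664.00, centroid at (199.00, 60.00).
ΣA = 47746.13 cm²
ΣAx̄ = (62100.00)(135.00) + (-11689.87)(116.00) + (-2664.00)(199.00) = 6497339.51 cm³
ΣAȳ = (62100.00)(115.00) + (-11689.87)(141.00) + (-2664.00)(60.00) = 5333388.86 cm³
x̄ = 6497339.51 / 47746.13 = 136.08 cm
ȳ = 5333388.86 / 47746.13 = 111.70 cm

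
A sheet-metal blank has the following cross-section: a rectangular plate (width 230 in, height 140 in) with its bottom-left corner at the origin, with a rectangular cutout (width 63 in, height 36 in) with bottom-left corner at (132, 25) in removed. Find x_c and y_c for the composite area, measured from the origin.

x_c = 111.33 in, y_c = 72.05 in

Part | A | x̄ᵢ | ȳᵢ | A·x̄ᵢ | A·ȳᵢ
plate | 32200.00 | 115.00 | 70.00 | 3703000.00 | 2254000.00
hole | -2268.00 | 163.50 | 43.00 | -370818.00 | -97524.00
Σ | 29932.00 |  |  | 3332182.00 | 2156476.00
x_c = 3332182.00 / 29932.00 = 111.33 in
y_c = 2156476.00 / 29932.00 = 72.05 in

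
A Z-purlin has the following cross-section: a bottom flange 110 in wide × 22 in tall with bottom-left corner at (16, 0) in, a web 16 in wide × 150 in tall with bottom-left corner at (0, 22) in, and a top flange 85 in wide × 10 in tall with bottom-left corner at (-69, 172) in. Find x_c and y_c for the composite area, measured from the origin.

Part | A | x̄ᵢ | ȳᵢ | A·x̄ᵢ | A·ȳᵢ
bottom flange | 2420.00 | 71.00 | 11.00 | 171820.00 | 26620.00
web | 2400.00 | 8.00 | 97.00 | 19200.00 | 232800.00
top flange | 850.00 | -26.50 | 177.00 | -22525.00 | 150450.00
Σ | 5670.00 |  |  | 168495.00 | 409870.00
x_c = 168495.00 / 5670.00 = 29.72 in
y_c = 409870.00 / 5670.00 = 72.29 in

x_c = 29.72 in, y_c = 72.29 in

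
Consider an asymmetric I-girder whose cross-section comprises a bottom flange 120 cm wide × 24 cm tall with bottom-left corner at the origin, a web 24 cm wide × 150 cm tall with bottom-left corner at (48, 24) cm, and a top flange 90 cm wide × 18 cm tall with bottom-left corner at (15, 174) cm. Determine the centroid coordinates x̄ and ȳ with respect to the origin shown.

x̄ = 60.00 cm, ȳ = 84.87 cm

bottom flange: A = 120 × 24 = 2880.00, centroid at (60.00, 12.00).
web: A = 24 × 150 = 3600.00, centroid at (60.00, 99.00).
top flange: A = 90 × 18 = 1620.00, centroid at (60.00, 183.00).
ΣA = 8100.00 cm²
ΣAx̄ = (2880.00)(60.00) + (3600.00)(60.00) + (1620.00)(60.00) = 486000.00 cm³
ΣAȳ = (2880.00)(12.00) + (3600.00)(99.00) + (1620.00)(183.00) = 687420.00 cm³
x̄ = 486000.00 / 8100.00 = 60.00 cm
ȳ = 687420.00 / 8100.00 = 84.87 cm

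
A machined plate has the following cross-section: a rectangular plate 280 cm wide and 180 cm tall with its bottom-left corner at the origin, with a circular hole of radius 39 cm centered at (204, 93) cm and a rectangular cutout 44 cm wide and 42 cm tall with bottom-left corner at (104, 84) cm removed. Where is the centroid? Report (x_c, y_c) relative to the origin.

Part | A | x̄ᵢ | ȳᵢ | A·x̄ᵢ | A·ȳᵢ
plate | 50400.00 | 140.00 | 90.00 | 7056000.00 | 4536000.00
hole 1 | -4778.36 | 204.00 | 93.00 | -974785.93 | -444387.71
hole 2 | -1848.00 | 126.00 | 105.00 | -232848.00 | -194040.00
Σ | 43773.64 |  |  | 5848366.07 | 3897572.29
x_c = 5848366.07 / 43773.64 = 133.60 cm
y_c = 3897572.29 / 43773.64 = 89.04 cm

x_c = 133.60 cm, y_c = 89.04 cm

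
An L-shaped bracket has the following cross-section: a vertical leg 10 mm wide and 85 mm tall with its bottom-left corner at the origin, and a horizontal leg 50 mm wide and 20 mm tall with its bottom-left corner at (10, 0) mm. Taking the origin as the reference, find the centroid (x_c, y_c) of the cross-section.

vertical leg: A = 10 × 85 = 850.00, centroid at (5.00, 42.50).
horizontal leg: A = 50 × 20 = 1000.00, centroid at (35.00, 10.00).
ΣA = 1850.00 mm²
ΣAx_c = (850.00)(5.00) + (1000.00)(35.00) = 39250.00 mm³
ΣAy_c = (850.00)(42.50) + (1000.00)(10.00) = 46125.00 mm³
x_c = 39250.00 / 1850.00 = 21.22 mm
y_c = 46125.00 / 1850.00 = 24.93 mm

x_c = 21.22 mm, y_c = 24.93 mm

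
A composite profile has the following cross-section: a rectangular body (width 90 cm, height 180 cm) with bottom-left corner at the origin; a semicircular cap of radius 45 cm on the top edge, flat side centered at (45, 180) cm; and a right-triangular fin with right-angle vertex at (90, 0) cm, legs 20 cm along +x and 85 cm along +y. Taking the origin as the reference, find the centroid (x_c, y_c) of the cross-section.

rectangular body: A = 90 × 180 = 16200.00, centroid at (45.00, 90.00).
semicircular top: A = ½π·45² = 3180.86, centroid at (45.00, 199.10).
triangular fin: A = ½·20·85 = 850.00, centroid at (96.67, 28.33).
ΣA = 20230.86 cm²
ΣAx_c = (16200.00)(45.00) + (3180.86)(45.00) + (850.00)(96.67) = 954305.48 cm³
ΣAy_c = (16200.00)(90.00) + (3180.86)(199.10) + (850.00)(28.33) = 2115388.59 cm³
x_c = 954305.48 / 20230.86 = 47.17 cm
y_c = 2115388.59 / 20230.86 = 104.56 cm

x_c = 47.17 cm, y_c = 104.56 cm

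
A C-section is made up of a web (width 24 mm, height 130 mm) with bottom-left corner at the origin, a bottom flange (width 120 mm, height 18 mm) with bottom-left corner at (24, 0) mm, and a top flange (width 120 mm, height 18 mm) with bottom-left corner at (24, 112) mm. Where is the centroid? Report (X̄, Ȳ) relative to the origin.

X̄ = 53.81 mm, Ȳ = 65.00 mm

Part | A | x̄ᵢ | ȳᵢ | A·x̄ᵢ | A·ȳᵢ
web | 3120.00 | 12.00 | 65.00 | 37440.00 | 202800.00
bottom flange | 2160.00 | 84.00 | 9.00 | 181440.00 | 19440.00
top flange | 2160.00 | 84.00 | 121.00 | 181440.00 | 261360.00
Σ | 7440.00 |  |  | 400320.00 | 483600.00
X̄ = 400320.00 / 7440.00 = 53.81 mm
Ȳ = 483600.00 / 7440.00 = 65.00 mm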